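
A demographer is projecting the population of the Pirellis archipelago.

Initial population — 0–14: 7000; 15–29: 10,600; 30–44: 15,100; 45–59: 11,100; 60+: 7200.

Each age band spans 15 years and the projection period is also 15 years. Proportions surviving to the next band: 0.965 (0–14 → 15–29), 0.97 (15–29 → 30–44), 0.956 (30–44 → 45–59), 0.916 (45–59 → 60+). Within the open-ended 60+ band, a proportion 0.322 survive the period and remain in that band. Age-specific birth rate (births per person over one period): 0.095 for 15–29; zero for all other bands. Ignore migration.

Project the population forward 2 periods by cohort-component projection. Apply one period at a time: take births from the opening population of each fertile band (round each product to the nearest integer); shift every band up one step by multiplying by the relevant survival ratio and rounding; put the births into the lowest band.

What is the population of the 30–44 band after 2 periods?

6552

Call the bands 1 to 5, youngest first.
After projecting period 1:
Births: 10600 × 0.095 = 1007
Band 2: 7000 × 0.965 = 6755
Band 3: 10600 × 0.97 = 10282
Band 4: 15100 × 0.956 = 14436
Band 5: 11100 × 0.916 + 7200 × 0.322 = 10168 + 2318 = 12486
→ [1007, 6755, 10282, 14436, 12486]
After projecting period 2:
Births: 6755 × 0.095 = 642
Band 2: 1007 × 0.965 = 972
Band 3: 6755 × 0.97 = 6552
Band 4: 10282 × 0.956 = 9830
Band 5: 14436 × 0.916 + 12486 × 0.322 = 13223 + 4020 = 17243
→ [642, 972, 6552, 9830, 17243]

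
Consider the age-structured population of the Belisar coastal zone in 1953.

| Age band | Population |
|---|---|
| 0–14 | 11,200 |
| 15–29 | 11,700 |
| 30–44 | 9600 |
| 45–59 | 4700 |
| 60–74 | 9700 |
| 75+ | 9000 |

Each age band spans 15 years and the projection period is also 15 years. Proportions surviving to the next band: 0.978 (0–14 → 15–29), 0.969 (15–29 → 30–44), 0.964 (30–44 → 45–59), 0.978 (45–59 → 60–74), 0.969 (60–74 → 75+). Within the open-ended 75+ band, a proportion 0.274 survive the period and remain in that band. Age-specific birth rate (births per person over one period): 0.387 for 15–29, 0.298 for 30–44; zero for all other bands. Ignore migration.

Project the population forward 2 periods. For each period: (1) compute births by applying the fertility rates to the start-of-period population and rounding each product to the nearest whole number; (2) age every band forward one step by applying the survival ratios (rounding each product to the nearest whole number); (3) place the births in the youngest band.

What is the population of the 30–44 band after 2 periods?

Let band 1 be 0–14 through band 6 = 75+.
— Period 1 —
Births: 11700 × 0.387 = 4528, 9600 × 0.298 = 2861 — total 7389
Band 2: 11200 × 0.978 = 10954
Band 3: 11700 × 0.969 = 11337
Band 4: 9600 × 0.964 = 9254
Band 5: 4700 × 0.978 = 4597
Band 6: 9700 × 0.969 + 9000 × 0.274 = 9399 + 2466 = 11865
Population now: 0–14=7389, 15–29=10954, 30–44=11337, 45–59=9254, 60–74=4597, 75+=11865
— Period 2 —
Births: 10954 × 0.387 = 4239, 11337 × 0.298 = 3378 — total 7617
Band 2: 7389 × 0.978 = 7226
Band 3: 10954 × 0.969 = 10614
Band 4: 11337 × 0.964 = 10929
Band 5: 9254 × 0.978 = 9050
Band 6: 4597 × 0.969 + 11865 × 0.274 = 4454 + 3251 = 7705
Population now: 0–14=7617, 15–29=7226, 30–44=10614, 45–59=10929, 60–74=9050, 75+=7705

10614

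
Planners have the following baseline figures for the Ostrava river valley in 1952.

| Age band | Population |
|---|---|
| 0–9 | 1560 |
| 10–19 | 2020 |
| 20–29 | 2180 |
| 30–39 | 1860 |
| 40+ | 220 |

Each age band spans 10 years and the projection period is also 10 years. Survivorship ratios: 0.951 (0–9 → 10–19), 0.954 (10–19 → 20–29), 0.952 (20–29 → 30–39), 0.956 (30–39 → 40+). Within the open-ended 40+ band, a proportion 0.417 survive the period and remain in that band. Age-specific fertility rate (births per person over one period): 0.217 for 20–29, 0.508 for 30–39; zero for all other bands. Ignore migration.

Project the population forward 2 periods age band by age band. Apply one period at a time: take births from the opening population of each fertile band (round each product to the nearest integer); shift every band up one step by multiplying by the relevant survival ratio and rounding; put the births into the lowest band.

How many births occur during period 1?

1418

(Bands numbered youngest = 1 to oldest = 5.)
[period 1]
Births: 2180 × 0.217 = 473  |  1860 × 0.508 = 945 — total 1418
Band 2: 1560 × 0.951 = 1484
Band 3: 2020 × 0.954 = 1927
Band 4: 2180 × 0.952 = 2075
Band 5: 1860 × 0.956 + 220 × 0.417 = 1778 + 92 = 1870
→ [1418, 1484, 1927, 2075, 1870]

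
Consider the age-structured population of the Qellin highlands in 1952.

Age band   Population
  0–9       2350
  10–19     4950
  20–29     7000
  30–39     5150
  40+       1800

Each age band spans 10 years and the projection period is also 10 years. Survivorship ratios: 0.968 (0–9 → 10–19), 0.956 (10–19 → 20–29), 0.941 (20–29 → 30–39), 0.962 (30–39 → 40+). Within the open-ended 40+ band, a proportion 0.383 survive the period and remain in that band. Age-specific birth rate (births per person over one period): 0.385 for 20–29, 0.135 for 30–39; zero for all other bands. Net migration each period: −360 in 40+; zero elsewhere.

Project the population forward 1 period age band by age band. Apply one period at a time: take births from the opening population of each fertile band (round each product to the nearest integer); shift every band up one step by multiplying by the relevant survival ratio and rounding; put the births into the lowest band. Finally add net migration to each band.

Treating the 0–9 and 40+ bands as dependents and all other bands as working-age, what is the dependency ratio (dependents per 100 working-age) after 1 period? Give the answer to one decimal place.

Period 1.
Births: 7000 × 0.385 = 2695  |  5150 × 0.135 = 695 → 3390
10–19: 2350 × 0.968 = 2275
20–29: 4950 × 0.956 = 4732
30–39: 7000 × 0.941 = 6587
40+: 5150 × 0.962 + 1800 × 0.383 = 4954 + 689 = 5643
Net migration: 40+ − 360 → 5283
Giving 3390 / 2275 / 4732 / 6587 / 5283.
Dependents (band 0–9 + band 40+) = 3390 + 5283 = 8673; working-age = 13594; ratio = 8673/13594 × 100 = 63.8

63.8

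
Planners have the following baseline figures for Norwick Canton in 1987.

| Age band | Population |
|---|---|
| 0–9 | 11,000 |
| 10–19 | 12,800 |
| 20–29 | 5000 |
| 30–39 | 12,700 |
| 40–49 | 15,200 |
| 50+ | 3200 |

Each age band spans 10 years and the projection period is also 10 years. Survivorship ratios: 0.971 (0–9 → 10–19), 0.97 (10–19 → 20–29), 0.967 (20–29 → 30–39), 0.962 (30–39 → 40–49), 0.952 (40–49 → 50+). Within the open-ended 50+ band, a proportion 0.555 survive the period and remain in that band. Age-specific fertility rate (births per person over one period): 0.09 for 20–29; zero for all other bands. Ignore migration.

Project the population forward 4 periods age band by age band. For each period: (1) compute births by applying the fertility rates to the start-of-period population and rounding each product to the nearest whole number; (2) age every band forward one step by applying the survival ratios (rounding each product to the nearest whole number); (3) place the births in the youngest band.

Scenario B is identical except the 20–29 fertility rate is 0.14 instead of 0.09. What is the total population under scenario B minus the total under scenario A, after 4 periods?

1371

Call the groups 1 to 6, youngest first.
Period 1:
Births: 5000 * 0.09 = 450
Group 2: 11000 * 0.971 = 10681
Group 3: 12800 * 0.97 = 12416
Group 4: 5000 * 0.967 = 4835
Group 5: 12700 * 0.962 = 12217
Group 6: 15200 * 0.952 + 3200 * 0.555 = 14470 + 1776 = 16246
Giving 450 / 10681 / 12416 / 4835 / 12217 / 16246.
Period 2:
Births: 12416 * 0.09 = 1117
Group 2: 450 * 0.971 = 437
Group 3: 10681 * 0.97 = 10361
Group 4: 12416 * 0.967 = 12006
Group 5: 4835 * 0.962 = 4651
Group 6: 12217 * 0.952 + 16246 * 0.555 = 11631 + 9017 = 20648
Giving 1117 / 437 / 10361 / 12006 / 4651 / 20648.
Period 3:
Births: 10361 * 0.09 = 932
Group 2: 1117 * 0.971 = 1085
Group 3: 437 * 0.97 = 424
Group 4: 10361 * 0.967 = 10019
Group 5: 12006 * 0.962 = 11550
Group 6: 4651 * 0.952 + 20648 * 0.555 = 4428 + 11460 = 15888
Giving 932 / 1085 / 424 / 10019 / 11550 / 15888.
Period 4:
Births: 424 * 0.09 = 38
Group 2: 932 * 0.971 = 905
Group 3: 1085 * 0.97 = 1052
Group 4: 424 * 0.967 = 410
Group 5: 10019 * 0.962 = 9638
Group 6: 11550 * 0.952 + 15888 * 0.555 = 10996 + 8818 = 19814
Giving 38 / 905 / 1052 / 410 / 9638 / 19814.
Scenario A total after 4 periods: 31857
Scenario B projection —
Period 1:
Births: 5000 * 0.14 = 700
Group 2: 11000 * 0.971 = 10681
Group 3: 12800 * 0.97 = 12416
Group 4: 5000 * 0.967 = 4835
Group 5: 12700 * 0.962 = 12217
Group 6: 15200 * 0.952 + 3200 * 0.555 = 14470 + 1776 = 16246
Giving 700 / 10681 / 12416 / 4835 / 12217 / 16246.
Period 2:
Births: 12416 * 0.14 = 1738
Group 2: 700 * 0.971 = 680
Group 3: 10681 * 0.97 = 10361
Group 4: 12416 * 0.967 = 12006
Group 5: 4835 * 0.962 = 4651
Group 6: 12217 * 0.952 + 16246 * 0.555 = 11631 + 9017 = 20648
Giving 1738 / 680 / 10361 / 12006 / 4651 / 20648.
Period 3:
Births: 10361 * 0.14 = 1451
Group 2: 1738 * 0.971 = 1688
Group 3: 680 * 0.97 = 660
Group 4: 10361 * 0.967 = 10019
Group 5: 12006 * 0.962 = 11550
Group 6: 4651 * 0.952 + 20648 * 0.555 = 4428 + 11460 = 15888
Giving 1451 / 1688 / 660 / 10019 / 11550 / 15888.
Period 4:
Births: 660 * 0.14 = 92
Group 2: 1451 * 0.971 = 1409
Group 3: 1688 * 0.97 = 1637
Group 4: 660 * 0.967 = 638
Group 5: 10019 * 0.962 = 9638
Group 6: 11550 * 0.952 + 15888 * 0.555 = 10996 + 8818 = 19814
Giving 92 / 1409 / 1637 / 638 / 9638 / 19814.
Scenario B total after 4 periods: 33228
Difference B − A = 33228 − 31857 = 1371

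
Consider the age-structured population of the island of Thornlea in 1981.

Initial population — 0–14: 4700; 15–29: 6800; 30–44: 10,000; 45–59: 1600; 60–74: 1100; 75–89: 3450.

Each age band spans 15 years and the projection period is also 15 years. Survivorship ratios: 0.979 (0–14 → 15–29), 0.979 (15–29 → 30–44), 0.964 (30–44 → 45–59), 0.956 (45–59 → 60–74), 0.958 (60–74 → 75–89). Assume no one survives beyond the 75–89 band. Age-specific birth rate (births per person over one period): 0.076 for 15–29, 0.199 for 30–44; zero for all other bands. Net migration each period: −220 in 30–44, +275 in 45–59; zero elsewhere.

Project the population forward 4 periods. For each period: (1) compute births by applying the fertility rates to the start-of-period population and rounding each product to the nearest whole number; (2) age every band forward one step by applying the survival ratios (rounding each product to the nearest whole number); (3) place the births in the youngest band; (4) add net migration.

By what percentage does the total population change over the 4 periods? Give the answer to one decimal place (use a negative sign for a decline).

Numbering the groups 1..6 from youngest to oldest:
— Period 1 —
Births: 6800 * 0.076 = 517, 10000 * 0.199 = 1990 → 2507
Group 2: 4700 * 0.979 = 4601
Group 3: 6800 * 0.979 = 6657
Group 4: 10000 * 0.964 = 9640
Group 5: 1600 * 0.956 = 1530
Group 6: 1100 * 0.958 = 1054
Net migration: Group 3 − 220 → 6437; Group 4 + 275 → 9915
Population now: 0–14=2507, 15–29=4601, 30–44=6437, 45–59=9915, 60–74=1530, 75–89=1054
— Period 2 —
Births: 4601 * 0.076 = 350, 6437 * 0.199 = 1281 → 1631
Group 2: 2507 * 0.979 = 2454
Group 3: 4601 * 0.979 = 4504
Group 4: 6437 * 0.964 = 6205
Group 5: 9915 * 0.956 = 9479
Group 6: 1530 * 0.958 = 1466
Net migration: Group 3 − 220 → 4284; Group 4 + 275 → 6480
Population now: 0–14=1631, 15–29=2454, 30–44=4284, 45–59=6480, 60–74=9479, 75–89=1466
— Period 3 —
Births: 2454 * 0.076 = 187, 4284 * 0.199 = 853 → 1040
Group 2: 1631 * 0.979 = 1597
Group 3: 2454 * 0.979 = 2402
Group 4: 4284 * 0.964 = 4130
Group 5: 6480 * 0.956 = 6195
Group 6: 9479 * 0.958 = 9081
Net migration: Group 3 − 220 → 2182; Group 4 + 275 → 4405
Population now: 0–14=1040, 15–29=1597, 30–44=2182, 45–59=4405, 60–74=6195, 75–89=9081
— Period 4 —
Births: 1597 * 0.076 = 121, 2182 * 0.199 = 434 → 555
Group 2: 1040 * 0.979 = 1018
Group 3: 1597 * 0.979 = 1563
Group 4: 2182 * 0.964 = 2103
Group 5: 4405 * 0.956 = 4211
Group 6: 6195 * 0.958 = 5935
Net migration: Group 3 − 220 → 1343; Group 4 + 275 → 2378
Population now: 0–14=555, 15–29=1018, 30–44=1343, 45–59=2378, 60–74=4211, 75–89=5935
Total: 27650 → 15440; change = -12210; percentage change = -44.2%

-44.2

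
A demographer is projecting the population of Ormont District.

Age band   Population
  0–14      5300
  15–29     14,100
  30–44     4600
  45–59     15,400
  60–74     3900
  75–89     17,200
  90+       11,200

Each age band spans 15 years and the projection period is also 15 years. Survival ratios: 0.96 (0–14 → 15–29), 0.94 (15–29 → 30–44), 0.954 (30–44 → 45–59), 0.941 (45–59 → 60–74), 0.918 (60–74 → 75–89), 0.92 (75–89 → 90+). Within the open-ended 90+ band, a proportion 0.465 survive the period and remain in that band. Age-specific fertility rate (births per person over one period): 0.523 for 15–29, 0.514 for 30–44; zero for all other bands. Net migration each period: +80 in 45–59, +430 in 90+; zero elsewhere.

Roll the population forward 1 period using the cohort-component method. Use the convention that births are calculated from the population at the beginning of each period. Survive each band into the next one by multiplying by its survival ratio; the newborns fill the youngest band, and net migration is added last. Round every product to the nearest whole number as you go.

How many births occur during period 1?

Call the groups 1 to 7, youngest first.
After projecting period 1:
Births: 14100 * 0.523 = 7374  |  4600 * 0.514 = 2364 → 9738
Group 2: 5300 * 0.96 = 5088
Group 3: 14100 * 0.94 = 13254
Group 4: 4600 * 0.954 = 4388
Group 5: 15400 * 0.941 = 14491
Group 6: 3900 * 0.918 = 3580
Group 7: 17200 * 0.92 + 11200 * 0.465 = 15824 + 5208 = 21032
Net migration: Group 4 + 80 → 4468; Group 7 + 430 → 21462
→ [9738, 5088, 13254, 4468, 14491, 3580, 21462]

9738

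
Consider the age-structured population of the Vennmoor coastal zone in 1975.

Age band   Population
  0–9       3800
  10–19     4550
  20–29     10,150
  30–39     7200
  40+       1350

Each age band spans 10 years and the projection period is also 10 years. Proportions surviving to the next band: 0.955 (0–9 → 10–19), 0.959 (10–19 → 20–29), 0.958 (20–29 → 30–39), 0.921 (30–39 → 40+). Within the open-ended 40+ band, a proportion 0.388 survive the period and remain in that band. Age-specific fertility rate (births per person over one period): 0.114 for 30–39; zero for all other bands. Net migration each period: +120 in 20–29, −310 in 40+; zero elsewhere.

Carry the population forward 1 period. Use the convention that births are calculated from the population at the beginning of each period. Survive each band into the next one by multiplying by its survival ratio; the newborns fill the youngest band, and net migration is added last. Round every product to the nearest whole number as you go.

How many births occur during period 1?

[period 1]
Births: 7200 * 0.114 = 821
10–19: 3800 * 0.955 = 3629
20–29: 4550 * 0.959 = 4363
30–39: 10150 * 0.958 = 9724
40+: 7200 * 0.921 + 1350 * 0.388 = 6631 + 524 = 7155
Net migration: 20–29 + 120 → 4483; 40+ − 310 → 6845
Population now: 0–9=821, 10–19=3629, 20–29=4483, 30–39=9724, 40+=6845

821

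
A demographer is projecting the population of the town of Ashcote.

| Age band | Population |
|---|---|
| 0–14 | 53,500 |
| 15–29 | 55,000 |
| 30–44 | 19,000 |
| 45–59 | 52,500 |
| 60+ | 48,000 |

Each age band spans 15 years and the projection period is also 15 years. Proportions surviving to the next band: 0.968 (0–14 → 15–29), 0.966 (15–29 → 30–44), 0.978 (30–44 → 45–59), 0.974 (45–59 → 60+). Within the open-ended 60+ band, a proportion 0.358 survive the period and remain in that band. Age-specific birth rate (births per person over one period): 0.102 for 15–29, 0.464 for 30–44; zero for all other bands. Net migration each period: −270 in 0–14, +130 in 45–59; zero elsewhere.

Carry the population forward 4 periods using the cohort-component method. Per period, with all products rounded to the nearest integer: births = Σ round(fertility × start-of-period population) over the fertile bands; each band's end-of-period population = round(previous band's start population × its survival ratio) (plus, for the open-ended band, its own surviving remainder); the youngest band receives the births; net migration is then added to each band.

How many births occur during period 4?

Period 1.
Births: 55000 × 0.102 = 5610 ; 19000 × 0.464 = 8816 — total 14426
15–29: 53500 × 0.968 = 51788
30–44: 55000 × 0.966 = 53130
45–59: 19000 × 0.978 = 18582
60+: 52500 × 0.974 + 48000 × 0.358 = 51135 + 17184 = 68319
Net migration: 0–14 − 270 → 14156; 45–59 + 130 → 18712
→ [14156, 51788, 53130, 18712, 68319]
Period 2.
Births: 51788 × 0.102 = 5282 ; 53130 × 0.464 = 24652 — total 29934
15–29: 14156 × 0.968 = 13703
30–44: 51788 × 0.966 = 50027
45–59: 53130 × 0.978 = 51961
60+: 18712 × 0.974 + 68319 × 0.358 = 18225 + 24458 = 42683
Net migration: 0–14 − 270 → 29664; 45–59 + 130 → 52091
→ [29664, 13703, 50027, 52091, 42683]
Period 3.
Births: 13703 × 0.102 = 1398 ; 50027 × 0.464 = 23213 — total 24611
15–29: 29664 × 0.968 = 28715
30–44: 13703 × 0.966 = 13237
45–59: 50027 × 0.978 = 48926
60+: 52091 × 0.974 + 42683 × 0.358 = 50737 + 15281 = 66018
Net migration: 0–14 − 270 → 24341; 45–59 + 130 → 49056
→ [24341, 28715, 13237, 49056, 66018]
Period 4.
Births: 28715 × 0.102 = 2929 ; 13237 × 0.464 = 6142 — total 9071
15–29: 24341 × 0.968 = 23562
30–44: 28715 × 0.966 = 27739
45–59: 13237 × 0.978 = 12946
60+: 49056 × 0.974 + 66018 × 0.358 = 47781 + 23634 = 71415
Net migration: 0–14 − 270 → 8801; 45–59 + 130 → 13076
→ [8801, 23562, 27739, 13076, 71415]

9071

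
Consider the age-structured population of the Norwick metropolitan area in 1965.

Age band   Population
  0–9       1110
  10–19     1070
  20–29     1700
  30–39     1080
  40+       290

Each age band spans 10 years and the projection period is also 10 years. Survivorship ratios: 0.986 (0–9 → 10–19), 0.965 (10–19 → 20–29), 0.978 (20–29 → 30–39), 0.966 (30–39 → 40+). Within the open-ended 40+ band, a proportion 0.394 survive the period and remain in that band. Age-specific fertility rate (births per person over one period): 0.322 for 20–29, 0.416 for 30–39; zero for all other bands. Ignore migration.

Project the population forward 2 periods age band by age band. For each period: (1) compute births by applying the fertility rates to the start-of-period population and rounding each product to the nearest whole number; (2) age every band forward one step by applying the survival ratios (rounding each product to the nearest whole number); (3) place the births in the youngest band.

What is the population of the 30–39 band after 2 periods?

1010

— Period 1 —
Births: 1700 × 0.322 = 547  |  1080 × 0.416 = 449 — total 996
10–19: 1110 × 0.986 = 1094
20–29: 1070 × 0.965 = 1033
30–39: 1700 × 0.978 = 1663
40+: 1080 × 0.966 + 290 × 0.394 = 1043 + 114 = 1157
Population now: 0–9=996, 10–19=1094, 20–29=1033, 30–39=1663, 40+=1157
— Period 2 —
Births: 1033 × 0.322 = 333  |  1663 × 0.416 = 692 — total 1025
10–19: 996 × 0.986 = 982
20–29: 1094 × 0.965 = 1056
30–39: 1033 × 0.978 = 1010
40+: 1663 × 0.966 + 1157 × 0.394 = 1606 + 456 = 2062
Population now: 0–9=1025, 10–19=982, 20–29=1056, 30–39=1010, 40+=2062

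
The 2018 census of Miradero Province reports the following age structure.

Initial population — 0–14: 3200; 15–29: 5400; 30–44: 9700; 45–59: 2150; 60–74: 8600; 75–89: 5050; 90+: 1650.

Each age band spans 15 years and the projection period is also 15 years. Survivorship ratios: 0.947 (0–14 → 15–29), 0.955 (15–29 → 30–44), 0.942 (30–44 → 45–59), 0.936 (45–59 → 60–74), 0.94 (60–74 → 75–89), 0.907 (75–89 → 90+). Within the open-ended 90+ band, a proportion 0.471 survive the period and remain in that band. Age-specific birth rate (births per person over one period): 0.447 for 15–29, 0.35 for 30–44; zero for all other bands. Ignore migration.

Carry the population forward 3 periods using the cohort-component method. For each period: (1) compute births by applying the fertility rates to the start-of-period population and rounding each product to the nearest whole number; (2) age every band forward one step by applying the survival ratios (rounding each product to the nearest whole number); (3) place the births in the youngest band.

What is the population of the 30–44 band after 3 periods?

5253

Period 1.
Births: 5400 × 0.447 = 2414 ; 9700 × 0.35 = 3395 → 5809
15–29: 3200 × 0.947 = 3030
30–44: 5400 × 0.955 = 5157
45–59: 9700 × 0.942 = 9137
60–74: 2150 × 0.936 = 2012
75–89: 8600 × 0.94 = 8084
90+: 5050 × 0.907 + 1650 × 0.471 = 4580 + 777 = 5357
Population now: 0–14=5809, 15–29=3030, 30–44=5157, 45–59=9137, 60–74=2012, 75–89=8084, 90+=5357
Period 2.
Births: 3030 × 0.447 = 1354 ; 5157 × 0.35 = 1805 → 3159
15–29: 5809 × 0.947 = 5501
30–44: 3030 × 0.955 = 2894
45–59: 5157 × 0.942 = 4858
60–74: 9137 × 0.936 = 8552
75–89: 2012 × 0.94 = 1891
90+: 8084 × 0.907 + 5357 × 0.471 = 7332 + 2523 = 9855
Population now: 0–14=3159, 15–29=5501, 30–44=2894, 45–59=4858, 60–74=8552, 75–89=1891, 90+=9855
Period 3.
Births: 5501 × 0.447 = 2459 ; 2894 × 0.35 = 1013 → 3472
15–29: 3159 × 0.947 = 2992
30–44: 5501 × 0.955 = 5253
45–59: 2894 × 0.942 = 2726
60–74: 4858 × 0.936 = 4547
75–89: 8552 × 0.94 = 8039
90+: 1891 × 0.907 + 9855 × 0.471 = 1715 + 4642 = 6357
Population now: 0–14=3472, 15–29=2992, 30–44=5253, 45–59=2726, 60–74=4547, 75–89=8039, 90+=6357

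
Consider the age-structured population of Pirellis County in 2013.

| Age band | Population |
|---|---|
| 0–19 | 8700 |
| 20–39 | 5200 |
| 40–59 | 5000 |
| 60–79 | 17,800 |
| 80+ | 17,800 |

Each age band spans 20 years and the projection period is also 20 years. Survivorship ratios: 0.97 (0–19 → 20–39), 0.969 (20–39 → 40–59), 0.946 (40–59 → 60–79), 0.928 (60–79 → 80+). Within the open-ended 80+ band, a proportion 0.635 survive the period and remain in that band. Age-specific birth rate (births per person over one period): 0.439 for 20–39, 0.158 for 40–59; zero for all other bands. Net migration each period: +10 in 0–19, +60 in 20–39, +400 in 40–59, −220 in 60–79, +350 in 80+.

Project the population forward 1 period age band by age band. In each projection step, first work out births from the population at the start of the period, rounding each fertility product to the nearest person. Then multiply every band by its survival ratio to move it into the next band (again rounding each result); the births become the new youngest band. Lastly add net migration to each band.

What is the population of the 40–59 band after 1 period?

5439

Period 1:
Births: 5200 × 0.439 = 2283 ; 5000 × 0.158 = 790 ⇒ total 3073
20–39: 8700 × 0.97 = 8439
40–59: 5200 × 0.969 = 5039
60–79: 5000 × 0.946 = 4730
80+: 17800 × 0.928 + 17800 × 0.635 = 16518 + 11303 = 27821
Net migration: 0–19 + 10 → 3083; 20–39 + 60 → 8499; 40–59 + 400 → 5439; 60–79 − 220 → 4510; 80+ + 350 → 28171
Giving 3083 / 8499 / 5439 / 4510 / 28171.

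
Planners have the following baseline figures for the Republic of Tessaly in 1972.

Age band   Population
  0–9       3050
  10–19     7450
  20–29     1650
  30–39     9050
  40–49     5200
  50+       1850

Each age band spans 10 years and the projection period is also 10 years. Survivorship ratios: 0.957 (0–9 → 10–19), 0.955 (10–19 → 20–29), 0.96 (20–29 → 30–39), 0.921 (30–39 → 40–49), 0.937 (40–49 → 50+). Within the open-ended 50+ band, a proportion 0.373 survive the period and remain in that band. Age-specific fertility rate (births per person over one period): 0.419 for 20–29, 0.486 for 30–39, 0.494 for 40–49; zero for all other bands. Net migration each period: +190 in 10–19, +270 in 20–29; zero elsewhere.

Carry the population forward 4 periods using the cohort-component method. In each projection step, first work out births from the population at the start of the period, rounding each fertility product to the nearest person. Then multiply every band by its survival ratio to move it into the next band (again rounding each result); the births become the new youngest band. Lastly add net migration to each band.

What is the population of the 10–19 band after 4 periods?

Period 1:
Births: 1650 × 0.419 = 691  |  9050 × 0.486 = 4398  |  5200 × 0.494 = 2569 ⇒ total 7658
10–19: 3050 × 0.957 = 2919
20–29: 7450 × 0.955 = 7115
30–39: 1650 × 0.96 = 1584
40–49: 9050 × 0.921 = 8335
50+: 5200 × 0.937 + 1850 × 0.373 = 4872 + 690 = 5562
Net migration: 10–19 + 190 → 3109; 20–29 + 270 → 7385
Giving 7658 / 3109 / 7385 / 1584 / 8335 / 5562.
Period 2:
Births: 7385 × 0.419 = 3094  |  1584 × 0.486 = 770  |  8335 × 0.494 = 4117 ⇒ total 7981
10–19: 7658 × 0.957 = 7329
20–29: 3109 × 0.955 = 2969
30–39: 7385 × 0.96 = 7090
40–49: 1584 × 0.921 = 1459
50+: 8335 × 0.937 + 5562 × 0.373 = 7810 + 2075 = 9885
Net migration: 10–19 + 190 → 7519; 20–29 + 270 → 3239
Giving 7981 / 7519 / 3239 / 7090 / 1459 / 9885.
Period 3:
Births: 3239 × 0.419 = 1357  |  7090 × 0.486 = 3446  |  1459 × 0.494 = 721 ⇒ total 5524
10–19: 7981 × 0.957 = 7638
20–29: 7519 × 0.955 = 7181
30–39: 3239 × 0.96 = 3109
40–49: 7090 × 0.921 = 6530
50+: 1459 × 0.937 + 9885 × 0.373 = 1367 + 3687 = 5054
Net migration: 10–19 + 190 → 7828; 20–29 + 270 → 7451
Giving 5524 / 7828 / 7451 / 3109 / 6530 / 5054.
Period 4:
Births: 7451 × 0.419 = 3122  |  3109 × 0.486 = 1511  |  6530 × 0.494 = 3226 ⇒ total 7859
10–19: 5524 × 0.957 = 5286
20–29: 7828 × 0.955 = 7476
30–39: 7451 × 0.96 = 7153
40–49: 3109 × 0.921 = 2863
50+: 6530 × 0.937 + 5054 × 0.373 = 6119 + 1885 = 8004
Net migration: 10–19 + 190 → 5476; 20–29 + 270 → 7746
Giving 7859 / 5476 / 7746 / 7153 / 2863 / 8004.

5476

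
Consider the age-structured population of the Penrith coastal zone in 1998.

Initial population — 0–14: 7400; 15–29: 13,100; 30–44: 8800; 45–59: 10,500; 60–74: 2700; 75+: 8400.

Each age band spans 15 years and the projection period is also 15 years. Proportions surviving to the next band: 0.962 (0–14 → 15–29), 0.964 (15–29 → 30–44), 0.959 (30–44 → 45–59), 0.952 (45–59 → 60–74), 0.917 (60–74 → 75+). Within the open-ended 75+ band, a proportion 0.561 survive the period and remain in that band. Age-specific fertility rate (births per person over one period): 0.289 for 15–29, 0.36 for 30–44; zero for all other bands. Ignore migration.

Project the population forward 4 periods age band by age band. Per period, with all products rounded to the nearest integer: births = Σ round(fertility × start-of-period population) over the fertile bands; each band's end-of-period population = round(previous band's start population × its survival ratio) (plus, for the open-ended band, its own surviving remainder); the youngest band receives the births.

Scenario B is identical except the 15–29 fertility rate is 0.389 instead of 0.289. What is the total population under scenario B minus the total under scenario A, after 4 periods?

4280

After projecting period 1:
Births: 13100 * 0.289 = 3786 ; 8800 * 0.36 = 3168 → total 6954
15–29: 7400 * 0.962 = 7119
30–44: 13100 * 0.964 = 12628
45–59: 8800 * 0.959 = 8439
60–74: 10500 * 0.952 = 9996
75+: 2700 * 0.917 + 8400 * 0.561 = 2476 + 4712 = 7188
→ [6954, 7119, 12628, 8439, 9996, 7188]
After projecting period 2:
Births: 7119 * 0.289 = 2057 ; 12628 * 0.36 = 4546 → total 6603
15–29: 6954 * 0.962 = 6690
30–44: 7119 * 0.964 = 6863
45–59: 12628 * 0.959 = 12110
60–74: 8439 * 0.952 = 8034
75+: 9996 * 0.917 + 7188 * 0.561 = 9166 + 4032 = 13198
→ [6603, 6690, 6863, 12110, 8034, 13198]
After projecting period 3:
Births: 6690 * 0.289 = 1933 ; 6863 * 0.36 = 2471 → total 4404
15–29: 6603 * 0.962 = 6352
30–44: 6690 * 0.964 = 6449
45–59: 6863 * 0.959 = 6582
60–74: 12110 * 0.952 = 11529
75+: 8034 * 0.917 + 13198 * 0.561 = 7367 + 7404 = 14771
→ [4404, 6352, 6449, 6582, 11529, 14771]
After projecting period 4:
Births: 6352 * 0.289 = 1836 ; 6449 * 0.36 = 2322 → total 4158
15–29: 4404 * 0.962 = 4237
30–44: 6352 * 0.964 = 6123
45–59: 6449 * 0.959 = 6185
60–74: 6582 * 0.952 = 6266
75+: 11529 * 0.917 + 14771 * 0.561 = 10572 + 8287 = 18859
→ [4158, 4237, 6123, 6185, 6266, 18859]
Scenario A total after 4 periods: 45828
Scenario B projection —
After projecting period 1:
Births: 13100 * 0.389 = 5096 ; 8800 * 0.36 = 3168 → total 8264
15–29: 7400 * 0.962 = 7119
30–44: 13100 * 0.964 = 12628
45–59: 8800 * 0.959 = 8439
60–74: 10500 * 0.952 = 9996
75+: 2700 * 0.917 + 8400 * 0.561 = 2476 + 4712 = 7188
→ [8264, 7119, 12628, 8439, 9996, 7188]
After projecting period 2:
Births: 7119 * 0.389 = 2769 ; 12628 * 0.36 = 4546 → total 7315
15–29: 8264 * 0.962 = 7950
30–44: 7119 * 0.964 = 6863
45–59: 12628 * 0.959 = 12110
60–74: 8439 * 0.952 = 8034
75+: 9996 * 0.917 + 7188 * 0.561 = 9166 + 4032 = 13198
→ [7315, 7950, 6863, 12110, 8034, 13198]
After projecting period 3:
Births: 7950 * 0.389 = 3093 ; 6863 * 0.36 = 2471 → total 5564
15–29: 7315 * 0.962 = 7037
30–44: 7950 * 0.964 = 7664
45–59: 6863 * 0.959 = 6582
60–74: 12110 * 0.952 = 11529
75+: 8034 * 0.917 + 13198 * 0.561 = 7367 + 7404 = 14771
→ [5564, 7037, 7664, 6582, 11529, 14771]
After projecting period 4:
Births: 7037 * 0.389 = 2737 ; 7664 * 0.36 = 2759 → total 5496
15–29: 5564 * 0.962 = 5353
30–44: 7037 * 0.964 = 6784
45–59: 7664 * 0.959 = 7350
60–74: 6582 * 0.952 = 6266
75+: 11529 * 0.917 + 14771 * 0.561 = 10572 + 8287 = 18859
→ [5496, 5353, 6784, 7350, 6266, 18859]
Scenario B total after 4 periods: 50108
Difference B − A = 50108 − 45828 = 4280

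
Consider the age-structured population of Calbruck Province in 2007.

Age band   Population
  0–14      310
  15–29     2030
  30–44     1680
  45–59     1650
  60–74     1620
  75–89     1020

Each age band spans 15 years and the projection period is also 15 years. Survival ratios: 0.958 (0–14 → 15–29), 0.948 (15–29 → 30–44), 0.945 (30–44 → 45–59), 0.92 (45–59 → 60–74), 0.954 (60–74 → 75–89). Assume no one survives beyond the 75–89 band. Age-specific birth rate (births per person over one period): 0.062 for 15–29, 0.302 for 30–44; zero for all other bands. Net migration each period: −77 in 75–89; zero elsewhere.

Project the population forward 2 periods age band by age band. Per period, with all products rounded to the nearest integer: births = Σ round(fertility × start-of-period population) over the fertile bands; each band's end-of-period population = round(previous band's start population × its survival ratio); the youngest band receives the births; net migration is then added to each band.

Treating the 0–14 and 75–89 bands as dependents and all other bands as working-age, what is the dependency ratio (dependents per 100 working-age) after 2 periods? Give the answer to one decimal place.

Call the bands 1 to 6, youngest first.
[period 1]
Births: 2030 × 0.062 = 126, 1680 × 0.302 = 507 → total 633
Band 2: 310 × 0.958 = 297
Band 3: 2030 × 0.948 = 1924
Band 4: 1680 × 0.945 = 1588
Band 5: 1650 × 0.92 = 1518
Band 6: 1620 × 0.954 = 1545
Net migration: Band 6 − 77 → 1468
Population now: 0–14=633, 15–29=297, 30–44=1924, 45–59=1588, 60–74=1518, 75–89=1468
[period 2]
Births: 297 × 0.062 = 18, 1924 × 0.302 = 581 → total 599
Band 2: 633 × 0.958 = 606
Band 3: 297 × 0.948 = 282
Band 4: 1924 × 0.945 = 1818
Band 5: 1588 × 0.92 = 1461
Band 6: 1518 × 0.954 = 1448
Net migration: Band 6 − 77 → 1371
Population now: 0–14=599, 15–29=606, 30–44=282, 45–59=1818, 60–74=1461, 75–89=1371
Dependents (band 0–14 + band 75–89) = 599 + 1371 = 1970; working-age = 4167; ratio = 1970/4167 × 100 = 47.3

47.3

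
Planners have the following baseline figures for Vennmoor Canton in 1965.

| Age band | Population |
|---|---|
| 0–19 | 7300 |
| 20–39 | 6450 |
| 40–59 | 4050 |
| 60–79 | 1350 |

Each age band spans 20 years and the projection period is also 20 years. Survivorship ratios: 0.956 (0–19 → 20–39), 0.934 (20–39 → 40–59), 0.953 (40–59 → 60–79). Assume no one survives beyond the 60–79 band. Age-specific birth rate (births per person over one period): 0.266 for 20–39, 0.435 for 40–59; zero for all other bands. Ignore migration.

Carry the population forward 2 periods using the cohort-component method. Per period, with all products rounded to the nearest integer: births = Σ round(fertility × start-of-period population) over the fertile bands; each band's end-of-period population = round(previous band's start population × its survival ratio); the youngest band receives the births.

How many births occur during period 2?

[period 1]
Births: 6450 × 0.266 = 1716, 4050 × 0.435 = 1762 → total 3478
20–39: 7300 × 0.956 = 6979
40–59: 6450 × 0.934 = 6024
60–79: 4050 × 0.953 = 3860
End of period: [3478, 6979, 6024, 3860]
[period 2]
Births: 6979 × 0.266 = 1856, 6024 × 0.435 = 2620 → total 4476
20–39: 3478 × 0.956 = 3325
40–59: 6979 × 0.934 = 6518
60–79: 6024 × 0.953 = 5741
End of period: [4476, 3325, 6518, 5741]

4476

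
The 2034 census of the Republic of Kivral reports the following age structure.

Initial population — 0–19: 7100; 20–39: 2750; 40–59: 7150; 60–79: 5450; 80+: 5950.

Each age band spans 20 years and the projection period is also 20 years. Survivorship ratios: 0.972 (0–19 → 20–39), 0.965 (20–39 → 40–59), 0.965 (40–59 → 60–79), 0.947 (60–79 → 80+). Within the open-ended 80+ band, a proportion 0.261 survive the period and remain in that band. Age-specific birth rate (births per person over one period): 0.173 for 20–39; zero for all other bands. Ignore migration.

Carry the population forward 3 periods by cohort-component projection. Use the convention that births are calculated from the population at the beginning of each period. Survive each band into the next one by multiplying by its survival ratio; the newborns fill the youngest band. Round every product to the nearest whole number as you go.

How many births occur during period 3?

Period 1:
Births: 2750 * 0.173 = 476
20–39: 7100 * 0.972 = 6901
40–59: 2750 * 0.965 = 2654
60–79: 7150 * 0.965 = 6900
80+: 5450 * 0.947 + 5950 * 0.261 = 5161 + 1553 = 6714
→ [476, 6901, 2654, 6900, 6714]
Period 2:
Births: 6901 * 0.173 = 1194
20–39: 476 * 0.972 = 463
40–59: 6901 * 0.965 = 6659
60–79: 2654 * 0.965 = 2561
80+: 6900 * 0.947 + 6714 * 0.261 = 6534 + 1752 = 8286
→ [1194, 463, 6659, 2561, 8286]
Period 3:
Births: 463 * 0.173 = 80
20–39: 1194 * 0.972 = 1161
40–59: 463 * 0.965 = 447
60–79: 6659 * 0.965 = 6426
80+: 2561 * 0.947 + 8286 * 0.261 = 2425 + 2163 = 4588
→ [80, 1161, 447, 6426, 4588]

80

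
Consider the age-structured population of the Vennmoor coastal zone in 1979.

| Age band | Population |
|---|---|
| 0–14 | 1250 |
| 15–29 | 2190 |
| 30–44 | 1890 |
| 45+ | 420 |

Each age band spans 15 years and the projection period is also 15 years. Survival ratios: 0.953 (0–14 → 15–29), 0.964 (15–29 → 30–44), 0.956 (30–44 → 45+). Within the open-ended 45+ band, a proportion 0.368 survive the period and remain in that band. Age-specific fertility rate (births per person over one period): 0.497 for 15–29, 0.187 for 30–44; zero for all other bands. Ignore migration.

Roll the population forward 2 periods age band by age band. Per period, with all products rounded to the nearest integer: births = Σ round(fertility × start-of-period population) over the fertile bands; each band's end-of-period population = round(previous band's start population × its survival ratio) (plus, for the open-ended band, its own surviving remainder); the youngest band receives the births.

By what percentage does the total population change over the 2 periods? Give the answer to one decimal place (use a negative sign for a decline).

Let group 1 be 0–14 through group 4 = 45+.
After projecting period 1:
Births: 2190 * 0.497 = 1088, 1890 * 0.187 = 353 → 1441
Group 2: 1250 * 0.953 = 1191
Group 3: 2190 * 0.964 = 2111
Group 4: 1890 * 0.956 + 420 * 0.368 = 1807 + 155 = 1962
Giving 1441 / 1191 / 2111 / 1962.
After projecting period 2:
Births: 1191 * 0.497 = 592, 2111 * 0.187 = 395 → 987
Group 2: 1441 * 0.953 = 1373
Group 3: 1191 * 0.964 = 1148
Group 4: 2111 * 0.956 + 1962 * 0.368 = 2018 + 722 = 2740
Giving 987 / 1373 / 1148 / 2740.
Total: 5750 → 6248; change = 498; percentage change = 8.7%

8.7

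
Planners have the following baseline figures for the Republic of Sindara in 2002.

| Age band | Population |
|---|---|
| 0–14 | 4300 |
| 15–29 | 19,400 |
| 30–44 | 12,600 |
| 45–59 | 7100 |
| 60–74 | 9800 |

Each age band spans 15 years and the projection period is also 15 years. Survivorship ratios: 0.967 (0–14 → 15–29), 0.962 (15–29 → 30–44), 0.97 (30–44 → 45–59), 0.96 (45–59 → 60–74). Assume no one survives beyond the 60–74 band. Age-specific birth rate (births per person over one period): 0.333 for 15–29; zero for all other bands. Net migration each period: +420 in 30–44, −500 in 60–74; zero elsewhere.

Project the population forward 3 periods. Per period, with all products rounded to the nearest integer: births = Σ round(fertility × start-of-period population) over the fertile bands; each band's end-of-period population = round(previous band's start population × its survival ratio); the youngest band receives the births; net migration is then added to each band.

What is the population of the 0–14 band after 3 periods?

2080

Let group 1 be 0–14 through group 5 = 60–74.
Period 1:
Births: 19400 * 0.333 = 6460
Group 2: 4300 * 0.967 = 4158
Group 3: 19400 * 0.962 = 18663
Group 4: 12600 * 0.97 = 12222
Group 5: 7100 * 0.96 = 6816
Net migration: Group 3 + 420 → 19083; Group 5 − 500 → 6316
End of period: [6460, 4158, 19083, 12222, 6316]
Period 2:
Births: 4158 * 0.333 = 1385
Group 2: 6460 * 0.967 = 6247
Group 3: 4158 * 0.962 = 4000
Group 4: 19083 * 0.97 = 18511
Group 5: 12222 * 0.96 = 11733
Net migration: Group 3 + 420 → 4420; Group 5 − 500 → 11233
End of period: [1385, 6247, 4420, 18511, 11233]
Period 3:
Births: 6247 * 0.333 = 2080
Group 2: 1385 * 0.967 = 1339
Group 3: 6247 * 0.962 = 6010
Group 4: 4420 * 0.97 = 4287
Group 5: 18511 * 0.96 = 17771
Net migration: Group 3 + 420 → 6430; Group 5 − 500 → 17271
End of period: [2080, 1339, 6430, 4287, 17271]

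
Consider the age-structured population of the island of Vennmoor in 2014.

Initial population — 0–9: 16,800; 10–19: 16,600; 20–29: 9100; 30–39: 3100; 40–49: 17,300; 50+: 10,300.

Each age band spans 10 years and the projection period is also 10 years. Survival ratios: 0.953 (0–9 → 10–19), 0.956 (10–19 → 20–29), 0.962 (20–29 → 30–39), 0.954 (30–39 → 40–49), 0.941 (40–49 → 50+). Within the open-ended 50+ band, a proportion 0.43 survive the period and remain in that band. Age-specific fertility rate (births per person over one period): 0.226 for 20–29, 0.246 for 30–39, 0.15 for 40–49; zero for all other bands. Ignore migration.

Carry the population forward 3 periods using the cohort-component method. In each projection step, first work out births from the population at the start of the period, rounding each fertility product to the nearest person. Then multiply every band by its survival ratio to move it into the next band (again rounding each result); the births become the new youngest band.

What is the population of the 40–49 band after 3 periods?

14565

After projecting period 1:
Births: 9100 × 0.226 = 2057, 3100 × 0.246 = 763, 17300 × 0.15 = 2595 — total 5415
10–19: 16800 × 0.953 = 16010
20–29: 16600 × 0.956 = 15870
30–39: 9100 × 0.962 = 8754
40–49: 3100 × 0.954 = 2957
50+: 17300 × 0.941 + 10300 × 0.43 = 16279 + 4429 = 20708
Population now: 0–9=5415, 10–19=16010, 20–29=15870, 30–39=8754, 40–49=2957, 50+=20708
After projecting period 2:
Births: 15870 × 0.226 = 3587, 8754 × 0.246 = 2153, 2957 × 0.15 = 444 — total 6184
10–19: 5415 × 0.953 = 5160
20–29: 16010 × 0.956 = 15306
30–39: 15870 × 0.962 = 15267
40–49: 8754 × 0.954 = 8351
50+: 2957 × 0.941 + 20708 × 0.43 = 2783 + 8904 = 11687
Population now: 0–9=6184, 10–19=5160, 20–29=15306, 30–39=15267, 40–49=8351, 50+=11687
After projecting period 3:
Births: 15306 × 0.226 = 3459, 15267 × 0.246 = 3756, 8351 × 0.15 = 1253 — total 8468
10–19: 6184 × 0.953 = 5893
20–29: 5160 × 0.956 = 4933
30–39: 15306 × 0.962 = 14724
40–49: 15267 × 0.954 = 14565
50+: 8351 × 0.941 + 11687 × 0.43 = 7858 + 5025 = 12883
Population now: 0–9=8468, 10–19=5893, 20–29=4933, 30–39=14724, 40–49=14565, 50+=12883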